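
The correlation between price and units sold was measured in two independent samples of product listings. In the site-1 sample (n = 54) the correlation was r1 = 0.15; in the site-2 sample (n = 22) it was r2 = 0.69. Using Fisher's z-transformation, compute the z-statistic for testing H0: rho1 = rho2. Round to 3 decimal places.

-2.593

z1 = atanh(0.15) = 0.151140,  z2 = atanh(0.69) = 0.847956
SE = √(1/(n1−3) + 1/(n2−3)) = √(1/51 + 1/19) = √(0.0196078 + 0.0526316) = √0.0722394 = 0.268774
z = (z1 − z2)/SE = (0.151140 − 0.847956) / 0.268774 = -0.696816 / 0.268774 = -2.593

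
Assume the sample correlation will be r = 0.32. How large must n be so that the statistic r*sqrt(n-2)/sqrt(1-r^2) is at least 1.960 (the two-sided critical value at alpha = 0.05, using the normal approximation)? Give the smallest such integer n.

36

r√(n−2)/√(1−r²) ≥ 1.960  ⇔  n−2 ≥ (1.960)²·(1−r²)/r²
(1−r²)/r² = (1−0.1024)/0.1024 = 8.7656
n ≥ 2 + 3.8416·8.7656 = 2 + 33.6739 = 35.6739
⌈35.6739⌉ = 36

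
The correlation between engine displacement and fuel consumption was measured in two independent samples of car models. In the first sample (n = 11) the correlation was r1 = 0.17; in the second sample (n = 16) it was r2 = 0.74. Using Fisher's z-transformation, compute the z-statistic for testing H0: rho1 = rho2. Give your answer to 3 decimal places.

z1 = atanh(0.17) = 0.171667,  z2 = atanh(0.74) = 0.950479
SE = √(1/(n1−3) + 1/(n2−3)) = √(1/8 + 1/13) = √(0.1250000 + 0.0769231) = √0.2019231 = 0.449359
z = (z1 − z2)/SE = (0.171667 − 0.950479) / 0.449359 = -0.778812 / 0.449359 = -1.733

-1.733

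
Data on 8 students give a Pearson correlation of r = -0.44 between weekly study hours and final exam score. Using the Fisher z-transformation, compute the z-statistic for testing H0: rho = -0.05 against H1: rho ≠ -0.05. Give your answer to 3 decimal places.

Fisher z: atanh(-0.44) = -0.472231, atanh(-0.05) = -0.050042
z = (z_r − z_0)·√(n−3) = (-0.472231 − (-0.050042))·√5 = -0.422189 · 2.236068 = -0.944

-0.944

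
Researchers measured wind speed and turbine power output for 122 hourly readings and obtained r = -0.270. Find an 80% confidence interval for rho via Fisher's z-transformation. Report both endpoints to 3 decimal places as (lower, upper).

(-0.375, -0.158)

Fisher z: z_r = atanh(r) = ½·ln((1+(-0.270))/(1−(-0.270))) = -0.276864
SE(z) = 1/√(n−3) = 1/√119 = 0.091670
80% ⇒ z* = 1.282; margin = 1.282·0.091670 = 0.117521
CI on z-scale: (-0.394385, -0.159343)
Back-transform: tanh(-0.394385) = -0.375134, tanh(-0.159343) = -0.158008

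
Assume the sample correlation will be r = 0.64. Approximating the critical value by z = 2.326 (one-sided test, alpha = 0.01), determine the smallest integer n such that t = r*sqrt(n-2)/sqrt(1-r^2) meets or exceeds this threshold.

10

r√(n−2)/√(1−r²) ≥ 2.326  ⇔  n−2 ≥ (2.326)²·(1−r²)/r²
(1−r²)/r² = (1−0.4096)/0.4096 = 1.4414
n ≥ 2 + 5.410276·1.4414 = 2 + 7.7984 = 9.7984
⌈9.7984⌉ = 10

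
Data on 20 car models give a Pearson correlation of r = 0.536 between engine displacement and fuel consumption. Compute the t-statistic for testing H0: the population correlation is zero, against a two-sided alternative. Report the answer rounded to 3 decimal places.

2.694

t = r·√(n−2) / √(1−r²) with r = 0.536, n = 20
  = 0.536·√18 / √(1 − 0.287296)
  = 0.536·4.242641 / 0.844218
  = 2.274056 / 0.844218 = 2.694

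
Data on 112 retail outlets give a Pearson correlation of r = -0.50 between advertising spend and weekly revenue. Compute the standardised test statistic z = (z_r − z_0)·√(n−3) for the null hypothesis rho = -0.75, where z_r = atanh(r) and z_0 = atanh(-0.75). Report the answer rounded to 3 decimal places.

z_r = atanh(-0.50) = -0.549306,  z_0 = atanh(-0.75) = -0.972955
SE = 1/√(n−3) = 1/√109 = 0.095783
z = (z_r − z_0)/SE = (-0.549306 − (-0.972955)) / 0.095783 = 0.423649 / 0.095783 = 4.423

4.423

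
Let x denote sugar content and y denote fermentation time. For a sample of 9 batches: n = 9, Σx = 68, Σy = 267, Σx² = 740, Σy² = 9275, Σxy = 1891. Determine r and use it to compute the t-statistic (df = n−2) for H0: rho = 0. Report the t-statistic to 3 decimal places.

Numerator: nΣxy − (Σx)(Σy) = 9·1891 − (68)(267) = -1137
Denominator: √[(nΣx²−(Σx)²)(nΣy²−(Σy)²)]
  nΣx²−(Σx)² = 9·740 − 4624 = 2036;  nΣy²−(Σy)² = 9·9275 − 71289 = 12186
  √(2036·12186) = √24810696 = 4981.0336
r = -1137 / 4981.0336 = -0.2283
t = r·√(n−2)/√(1−r²) = -0.2283·√7 / √(1−0.052121) = -0.604025 / 0.973591 = -0.620

-0.620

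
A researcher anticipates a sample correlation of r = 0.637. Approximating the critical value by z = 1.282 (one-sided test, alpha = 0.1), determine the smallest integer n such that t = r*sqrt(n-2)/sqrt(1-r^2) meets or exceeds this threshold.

5

Need r·√(n−2)/√(1−r²) ≥ 1.282
√(n−2) ≥ 1.282·√(1−0.405769) / 0.637 = 1.282·0.770864 / 0.637 = 1.5514
n−2 ≥ 2.4068  ⇒  n ≥ 4.4068
Smallest integer n = 5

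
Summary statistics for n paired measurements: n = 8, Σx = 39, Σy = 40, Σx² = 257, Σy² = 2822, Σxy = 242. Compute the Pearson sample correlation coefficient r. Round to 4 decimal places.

0.1122

S_xy = nΣxy − ΣxΣy = 8·242 − 39·40 = 1936 − 1560 = 376
S_xx = nΣx² − (Σx)² = 8·257 − 39² = 2056 − 1521 = 535
S_yy = nΣy² − (Σy)² = 8·2822 − 40² = 22576 − 1600 = 20976
r = S_xy / √(S_xx·S_yy) = 376 / √(535·20976) = 376 / √11222160 = 376 / 3349.9493 = 0.1122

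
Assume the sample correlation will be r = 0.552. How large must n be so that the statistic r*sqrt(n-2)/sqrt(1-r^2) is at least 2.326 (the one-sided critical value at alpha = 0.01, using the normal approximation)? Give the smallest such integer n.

15

r√(n−2)/√(1−r²) ≥ 2.326  ⇔  n−2 ≥ (2.326)²·(1−r²)/r²
(1−r²)/r² = (1−0.304704)/0.304704 = 2.2819
n ≥ 2 + 5.410276·2.2819 = 2 + 12.3457 = 14.3457
⌈14.3457⌉ = 15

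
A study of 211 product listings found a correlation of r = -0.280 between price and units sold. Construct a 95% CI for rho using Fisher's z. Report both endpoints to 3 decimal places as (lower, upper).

z_r = atanh(-0.280) = -0.287682;  SE = 1/√(n−3) = 1/√208 = 0.069338
z-limits: -0.287682 ± 1.960·0.069338 = -0.287682 ± 0.135902 = [-0.423584, -0.151780]
ρ-limits: (tanh -0.423584, tanh -0.151780) = (-0.400, -0.151)

(-0.400, -0.151)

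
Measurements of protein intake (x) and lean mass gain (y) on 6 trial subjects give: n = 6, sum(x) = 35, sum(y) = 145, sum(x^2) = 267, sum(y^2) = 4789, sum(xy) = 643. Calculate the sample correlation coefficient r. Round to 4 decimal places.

S_xy = nΣxy − ΣxΣy = 6·643 − 35·145 = 3858 − 5075 = -1217
S_xx = nΣx² − (Σx)² = 6·267 − 35² = 1602 − 1225 = 377
S_yy = nΣy² − (Σy)² = 6·4789 − 145² = 28734 − 21025 = 7709
r = S_xy / √(S_xx·S_yy) = -1217 / √(377·7709) = -1217 / √2906293 = -1217 / 1704.7853 = -0.7139

-0.7139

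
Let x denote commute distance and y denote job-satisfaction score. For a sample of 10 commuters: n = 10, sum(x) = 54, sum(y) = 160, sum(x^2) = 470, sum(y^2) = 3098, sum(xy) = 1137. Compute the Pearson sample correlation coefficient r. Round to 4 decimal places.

0.8812

S_xy = nΣxy − ΣxΣy = 10·1137 − 54·160 = 11370 − 8640 = 2730
S_xx = nΣx² − (Σx)² = 10·470 − 54² = 4700 − 2916 = 1784
S_yy = nΣy² − (Σy)² = 10·3098 − 160² = 30980 − 25600 = 5380
r = S_xy / √(S_xx·S_yy) = 2730 / √(1784·5380) = 2730 / √9597920 = 2730 / 3098.0510 = 0.8812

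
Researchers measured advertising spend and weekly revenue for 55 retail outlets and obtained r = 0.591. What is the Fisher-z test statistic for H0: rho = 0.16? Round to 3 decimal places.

3.734

z_r = atanh(0.591) = 0.679201,  z_0 = atanh(0.16) = 0.161387
SE = 1/√(n−3) = 1/√52 = 0.138675
z = (z_r − z_0)/SE = (0.679201 − 0.161387) / 0.138675 = 0.517814 / 0.138675 = 3.734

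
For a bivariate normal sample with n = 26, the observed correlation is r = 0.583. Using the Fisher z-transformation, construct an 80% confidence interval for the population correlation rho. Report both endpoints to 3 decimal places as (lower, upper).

Fisher z: z_r = atanh(r) = ½·ln((1+0.583)/(1−0.583)) = 0.666995
SE(z) = 1/√(n−3) = 1/√23 = 0.208514
80% ⇒ z* = 1.282; margin = 1.282·0.208514 = 0.267315
CI on z-scale: (0.399680, 0.934310)
Back-transform: tanh(0.399680) = 0.379675, tanh(0.934310) = 0.732597

(0.380, 0.733)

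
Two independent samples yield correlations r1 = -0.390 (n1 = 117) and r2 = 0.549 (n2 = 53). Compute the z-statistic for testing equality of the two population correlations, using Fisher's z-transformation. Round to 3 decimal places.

z1 = atanh(-0.390) = -0.411800,  z2 = atanh(0.549) = 0.616949
SE = √(1/(n1−3) + 1/(n2−3)) = √(1/114 + 1/50) = √(0.0087719 + 0.0200000) = √0.0287719 = 0.169623
z = (z1 − z2)/SE = (-0.411800 − 0.616949) / 0.169623 = -1.028749 / 0.169623 = -6.065

-6.065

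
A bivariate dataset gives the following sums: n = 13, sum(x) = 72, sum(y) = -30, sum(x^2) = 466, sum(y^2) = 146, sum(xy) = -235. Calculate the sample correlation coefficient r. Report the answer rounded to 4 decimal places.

-0.9583

Numerator: nΣxy − (Σx)(Σy) = 13·(-235) − (72)(-30) = -895
Denominator: √[(nΣx²−(Σx)²)(nΣy²−(Σy)²)]
  nΣx²−(Σx)² = 13·466 − 5184 = 874;  nΣy²−(Σy)² = 13·146 − 900 = 998
  √(874·998) = √872252 = 933.9443
r = -895 / 933.9443 = -0.9583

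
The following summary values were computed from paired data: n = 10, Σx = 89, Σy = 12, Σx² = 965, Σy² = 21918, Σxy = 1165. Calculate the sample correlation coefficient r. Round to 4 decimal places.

S_xy = nΣxy − ΣxΣy = 10·1165 − 89·12 = 11650 − 1068 = 10582
S_xx = nΣx² − (Σx)² = 10·965 − 89² = 9650 − 7921 = 1729
S_yy = nΣy² − (Σy)² = 10·21918 − 12² = 219180 − 144 = 219036
r = S_xy / √(S_xx·S_yy) = 10582 / √(1729·219036) = 10582 / √378713244 = 10582 / 19460.5561 = 0.5438

0.5438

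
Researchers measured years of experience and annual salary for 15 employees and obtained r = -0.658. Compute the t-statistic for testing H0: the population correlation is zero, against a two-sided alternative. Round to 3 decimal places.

t = r·√(n−2) / √(1−r²) with r = -0.658, n = 15
  = -0.658·√13 / √(1 − 0.432964)
  = -0.658·3.605551 / 0.753018
  = -2.372453 / 0.753018 = -3.151

-3.151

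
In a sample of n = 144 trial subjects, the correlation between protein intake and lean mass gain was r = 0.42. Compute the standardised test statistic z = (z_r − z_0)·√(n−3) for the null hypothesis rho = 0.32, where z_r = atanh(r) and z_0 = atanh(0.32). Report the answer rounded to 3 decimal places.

1.378

z_r = atanh(0.42) = 0.447692,  z_0 = atanh(0.32) = 0.331647
SE = 1/√(n−3) = 1/√141 = 0.084215
z = (z_r − z_0)/SE = (0.447692 − 0.331647) / 0.084215 = 0.116045 / 0.084215 = 1.378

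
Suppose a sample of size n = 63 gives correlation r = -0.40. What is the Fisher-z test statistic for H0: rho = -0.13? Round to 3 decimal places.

-2.269

z_r = atanh(-0.40) = -0.423649,  z_0 = atanh(-0.13) = -0.130740
SE = 1/√(n−3) = 1/√60 = 0.129099
z = (z_r − z_0)/SE = (-0.423649 − (-0.130740)) / 0.129099 = -0.292909 / 0.129099 = -2.269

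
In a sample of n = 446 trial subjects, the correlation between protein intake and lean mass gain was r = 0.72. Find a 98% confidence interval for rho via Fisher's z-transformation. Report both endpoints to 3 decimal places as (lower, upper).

Fisher z: z_r = atanh(r) = ½·ln((1+0.72)/(1−0.72)) = 0.907645
SE(z) = 1/√(n−3) = 1/√443 = 0.047511
98% ⇒ z* = 2.326; margin = 2.326·0.047511 = 0.110511
CI on z-scale: (0.797134, 1.018156)
Back-transform: tanh(0.797134) = 0.662431, tanh(1.018156) = 0.769114

(0.662, 0.769)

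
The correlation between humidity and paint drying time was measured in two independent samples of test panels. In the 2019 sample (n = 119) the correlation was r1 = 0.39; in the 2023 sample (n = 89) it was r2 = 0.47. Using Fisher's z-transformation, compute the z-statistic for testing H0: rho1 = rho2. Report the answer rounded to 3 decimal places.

z1 = atanh(0.39) = 0.411800,  z2 = atanh(0.47) = 0.510070
SE = √(1/(n1−3) + 1/(n2−3)) = √(1/116 + 1/86) = √(0.0086207 + 0.0116279) = √0.0202486 = 0.142298
z = (z1 − z2)/SE = (0.411800 − 0.510070) / 0.142298 = -0.098270 / 0.142298 = -0.691

-0.691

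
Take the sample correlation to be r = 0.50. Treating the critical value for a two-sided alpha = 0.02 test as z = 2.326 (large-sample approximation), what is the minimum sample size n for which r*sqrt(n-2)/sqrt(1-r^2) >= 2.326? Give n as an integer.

19

Need r·√(n−2)/√(1−r²) ≥ 2.326
√(n−2) ≥ 2.326·√(1−0.2500) / 0.50 = 2.326·0.866025 / 0.50 = 4.0287
n−2 ≥ 16.2304  ⇒  n ≥ 18.2304
Smallest integer n = 19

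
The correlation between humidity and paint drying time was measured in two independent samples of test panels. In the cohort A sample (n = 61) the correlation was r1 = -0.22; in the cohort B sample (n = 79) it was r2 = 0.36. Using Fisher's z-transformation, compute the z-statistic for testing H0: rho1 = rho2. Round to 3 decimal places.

z1 = atanh(-0.22) = -0.223656,  z2 = atanh(0.36) = 0.376886
SE = √(1/(n1−3) + 1/(n2−3)) = √(1/58 + 1/76) = √(0.0172414 + 0.0131579) = √0.0303993 = 0.174354
z = (z1 − z2)/SE = (-0.223656 − 0.376886) / 0.174354 = -0.600542 / 0.174354 = -3.444

-3.444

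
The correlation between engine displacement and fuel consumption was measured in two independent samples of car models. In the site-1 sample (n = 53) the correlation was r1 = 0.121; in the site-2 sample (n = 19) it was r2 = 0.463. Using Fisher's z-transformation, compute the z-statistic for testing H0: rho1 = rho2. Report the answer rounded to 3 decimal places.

-1.321

Fisher z-transforms: z1 = atanh(0.121) = 0.121596, z2 = atanh(0.463) = 0.501123; difference d = -0.379527
Var(d) = 1/50 + 1/16 = 0.0200000 + 0.0625000 = 0.0825000
z = d/√Var(d) = -0.379527 / √0.0825000 = -0.379527 / 0.287228 = -1.321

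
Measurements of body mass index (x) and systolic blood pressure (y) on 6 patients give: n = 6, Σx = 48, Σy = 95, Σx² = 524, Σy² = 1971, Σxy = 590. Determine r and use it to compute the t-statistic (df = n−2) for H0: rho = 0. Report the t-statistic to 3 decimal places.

S_xy = nΣxy − ΣxΣy = 6·590 − 48·95 = 3540 − 4560 = -1020
S_xx = nΣx² − (Σx)² = 6·524 − 48² = 3144 − 2304 = 840
S_yy = nΣy² − (Σy)² = 6·1971 − 95² = 11826 − 9025 = 2801
r = S_xy / √(S_xx·S_yy) = -1020 / √(840·2801) = -1020 / √2352840 = -1020 / 1533.8970 = -0.6650
t = r·√(n−2)/√(1−r²) = -0.6650·√4 / √(1−0.442225) = -1.330000 / 0.746843 = -1.781

-1.781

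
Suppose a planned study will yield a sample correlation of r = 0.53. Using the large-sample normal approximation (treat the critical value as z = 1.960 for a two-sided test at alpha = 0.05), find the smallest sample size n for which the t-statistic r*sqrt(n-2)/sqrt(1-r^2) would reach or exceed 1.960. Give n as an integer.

Need r·√(n−2)/√(1−r²) ≥ 1.960
√(n−2) ≥ 1.960·√(1−0.2809) / 0.53 = 1.960·0.847998 / 0.53 = 3.1360
n−2 ≥ 9.8345  ⇒  n ≥ 11.8345
Smallest integer n = 12

12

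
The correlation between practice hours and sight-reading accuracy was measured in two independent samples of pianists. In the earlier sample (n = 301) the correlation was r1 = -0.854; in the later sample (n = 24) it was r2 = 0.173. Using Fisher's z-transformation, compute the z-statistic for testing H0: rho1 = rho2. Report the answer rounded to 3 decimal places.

-6.402

z1 = atanh(-0.854) = -1.270747,  z2 = atanh(0.173) = 0.174758
SE = √(1/(n1−3) + 1/(n2−3)) = √(1/298 + 1/21) = √(0.0033557 + 0.0476190) = √0.0509747 = 0.225776
z = (z1 − z2)/SE = (-1.270747 − 0.174758) / 0.225776 = -1.445505 / 0.225776 = -6.402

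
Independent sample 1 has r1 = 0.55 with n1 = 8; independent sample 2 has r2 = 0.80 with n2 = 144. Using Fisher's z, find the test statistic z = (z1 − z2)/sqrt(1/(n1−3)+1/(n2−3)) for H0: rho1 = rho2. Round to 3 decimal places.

z1 = atanh(0.55) = 0.618381,  z2 = atanh(0.80) = 1.098612
SE = √(1/(n1−3) + 1/(n2−3)) = √(1/5 + 1/141) = √(0.2000000 + 0.0070922) = √0.2070922 = 0.455074
z = (z1 − z2)/SE = (0.618381 − 1.098612) / 0.455074 = -0.480231 / 0.455074 = -1.055

-1.055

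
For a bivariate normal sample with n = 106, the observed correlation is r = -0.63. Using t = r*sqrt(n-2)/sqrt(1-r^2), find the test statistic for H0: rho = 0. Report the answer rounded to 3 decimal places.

t = r·√(n−2) / √(1−r²) with r = -0.63, n = 106
  = -0.63·√104 / √(1 − 0.3969)
  = -0.63·10.198039 / 0.776595
  = -6.424765 / 0.776595 = -8.273

-8.273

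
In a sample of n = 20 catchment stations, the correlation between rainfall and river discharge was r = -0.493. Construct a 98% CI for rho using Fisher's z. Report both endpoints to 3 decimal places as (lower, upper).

Fisher z: z_r = atanh(r) = ½·ln((1+(-0.493))/(1−(-0.493))) = -0.540016
SE(z) = 1/√(n−3) = 1/√17 = 0.242536
98% ⇒ z* = 2.326; margin = 2.326·0.242536 = 0.564139
CI on z-scale: (-1.104155, 0.024123)
Back-transform: tanh(-1.104155) = -0.801987, tanh(0.024123) = 0.024118

(-0.802, 0.024)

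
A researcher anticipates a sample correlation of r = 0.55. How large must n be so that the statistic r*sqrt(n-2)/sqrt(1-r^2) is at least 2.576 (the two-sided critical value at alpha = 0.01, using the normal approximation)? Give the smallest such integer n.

18

Need r·√(n−2)/√(1−r²) ≥ 2.576
√(n−2) ≥ 2.576·√(1−0.3025) / 0.55 = 2.576·0.835165 / 0.55 = 3.9116
n−2 ≥ 15.3006  ⇒  n ≥ 17.3006
Smallest integer n = 18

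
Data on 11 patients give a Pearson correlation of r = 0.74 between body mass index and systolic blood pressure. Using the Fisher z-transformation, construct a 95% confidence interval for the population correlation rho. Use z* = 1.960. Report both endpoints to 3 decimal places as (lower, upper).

z_r = atanh(0.74) = 0.950479;  SE = 1/√(n−3) = 1/√8 = 0.353553
z-limits: 0.950479 ± 1.960·0.353553 = 0.950479 ± 0.692964 = [0.257515, 1.643443]
ρ-limits: (tanh 0.257515, tanh 1.643443) = (0.252, 0.928)

(0.252, 0.928)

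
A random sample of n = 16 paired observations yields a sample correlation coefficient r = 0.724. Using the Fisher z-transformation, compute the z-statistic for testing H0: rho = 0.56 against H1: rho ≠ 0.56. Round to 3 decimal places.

Fisher z: atanh(0.724) = 0.916001, atanh(0.56) = 0.632833
z = (z_r − z_0)·√(n−3) = (0.916001 − 0.632833)·√13 = 0.283168 · 3.605551 = 1.021

1.021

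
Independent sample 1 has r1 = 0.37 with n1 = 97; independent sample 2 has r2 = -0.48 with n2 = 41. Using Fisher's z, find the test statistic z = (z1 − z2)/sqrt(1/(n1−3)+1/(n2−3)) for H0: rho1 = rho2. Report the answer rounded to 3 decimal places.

4.741

z1 = atanh(0.37) = 0.388423,  z2 = atanh(-0.48) = -0.522984
SE = √(1/(n1−3) + 1/(n2−3)) = √(1/94 + 1/38) = √(0.0106383 + 0.0263158) = √0.0369541 = 0.192234
z = (z1 − z2)/SE = (0.388423 − (-0.522984)) / 0.192234 = 0.911407 / 0.192234 = 4.741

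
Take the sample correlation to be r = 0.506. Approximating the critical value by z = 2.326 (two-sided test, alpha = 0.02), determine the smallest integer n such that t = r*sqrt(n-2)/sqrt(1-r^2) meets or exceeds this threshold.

r√(n−2)/√(1−r²) ≥ 2.326  ⇔  n−2 ≥ (2.326)²·(1−r²)/r²
(1−r²)/r² = (1−0.256036)/0.256036 = 2.9057
n ≥ 2 + 5.410276·2.9057 = 2 + 15.7206 = 17.7206
⌈17.7206⌉ = 18

18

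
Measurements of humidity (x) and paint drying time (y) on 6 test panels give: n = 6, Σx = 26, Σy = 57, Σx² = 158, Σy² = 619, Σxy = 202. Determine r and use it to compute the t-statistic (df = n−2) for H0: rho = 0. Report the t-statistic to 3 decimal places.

Numerator: nΣxy − (Σx)(Σy) = 6·202 − (26)(57) = -270
Denominator: √[(nΣx²−(Σx)²)(nΣy²−(Σy)²)]
  nΣx²−(Σx)² = 6·158 − 676 = 272;  nΣy²−(Σy)² = 6·619 − 3249 = 465
  √(272·465) = √126480 = 355.6403
r = -270 / 355.6403 = -0.7592
t = r·√(n−2)/√(1−r²) = -0.7592·√4 / √(1−0.576385) = -1.518400 / 0.650857 = -2.333

-2.333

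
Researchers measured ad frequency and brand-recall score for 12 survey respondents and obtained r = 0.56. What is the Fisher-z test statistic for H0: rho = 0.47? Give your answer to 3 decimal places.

0.368

z_r = atanh(0.56) = 0.632833,  z_0 = atanh(0.47) = 0.510070
SE = 1/√(n−3) = 1/√9 = 0.333333
z = (z_r − z_0)/SE = (0.632833 − 0.510070) / 0.333333 = 0.122763 / 0.333333 = 0.368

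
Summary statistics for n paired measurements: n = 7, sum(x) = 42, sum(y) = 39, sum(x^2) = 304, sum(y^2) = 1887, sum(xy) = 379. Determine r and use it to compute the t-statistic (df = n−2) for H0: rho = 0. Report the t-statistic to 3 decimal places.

Numerator: nΣxy − (Σx)(Σy) = 7·379 − (42)(39) = 1015
Denominator: √[(nΣx²−(Σx)²)(nΣy²−(Σy)²)]
  nΣx²−(Σx)² = 7·304 − 1764 = 364;  nΣy²−(Σy)² = 7·1887 − 1521 = 11688
  √(364·11688) = √4254432 = 2062.6275
r = 1015 / 2062.6275 = 0.4921
t = r·√(n−2)/√(1−r²) = 0.4921·√5 / √(1−0.242162) = 1.100369 / 0.870539 = 1.264

1.264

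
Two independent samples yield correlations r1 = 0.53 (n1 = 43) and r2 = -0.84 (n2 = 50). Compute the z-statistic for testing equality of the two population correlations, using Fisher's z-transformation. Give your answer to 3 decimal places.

8.420

z1 = atanh(0.53) = 0.590145,  z2 = atanh(-0.84) = -1.221174
SE = √(1/(n1−3) + 1/(n2−3)) = √(1/40 + 1/47) = √(0.0250000 + 0.0212766) = √0.0462766 = 0.215120
z = (z1 − z2)/SE = (0.590145 − (-1.221174)) / 0.215120 = 1.811319 / 0.215120 = 8.420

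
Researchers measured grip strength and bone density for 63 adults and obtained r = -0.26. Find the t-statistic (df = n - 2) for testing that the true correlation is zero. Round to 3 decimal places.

-2.103

1 − r² = 1 − 0.0676 = 0.9324;  √(1−r²) = 0.965609
√(n−2) = √61 = 7.810250
t = r·√(n−2)/√(1−r²) = -0.26 · 7.810250 / 0.965609 = -2.103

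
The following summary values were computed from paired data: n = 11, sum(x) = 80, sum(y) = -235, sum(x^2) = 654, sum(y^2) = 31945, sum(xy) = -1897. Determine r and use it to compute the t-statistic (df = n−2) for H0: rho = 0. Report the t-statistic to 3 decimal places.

-0.408

S_xy = nΣxy − ΣxΣy = 11·(-1897) − 80·(-235) = -20867 − (-18800) = -2067
S_xx = nΣx² − (Σx)² = 11·654 − 80² = 7194 − 6400 = 794
S_yy = nΣy² − (Σy)² = 11·31945 − (-235)² = 351395 − 55225 = 296170
r = S_xy / √(S_xx·S_yy) = -2067 / √(794·296170) = -2067 / √235158980 = -2067 / 15334.8942 = -0.1348
t = r·√(n−2)/√(1−r²) = -0.1348·√9 / √(1−0.018171) = -0.404400 / 0.990873 = -0.408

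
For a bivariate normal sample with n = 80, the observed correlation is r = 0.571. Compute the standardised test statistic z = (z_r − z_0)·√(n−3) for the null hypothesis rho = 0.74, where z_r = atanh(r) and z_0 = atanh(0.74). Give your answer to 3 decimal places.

z_r = atanh(0.571) = 0.649005,  z_0 = atanh(0.74) = 0.950479
SE = 1/√(n−3) = 1/√77 = 0.113961
z = (z_r − z_0)/SE = (0.649005 − 0.950479) / 0.113961 = -0.301474 / 0.113961 = -2.645

-2.645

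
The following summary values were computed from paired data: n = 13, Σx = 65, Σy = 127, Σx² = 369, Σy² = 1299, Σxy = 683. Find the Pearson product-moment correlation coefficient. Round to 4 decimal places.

Numerator: nΣxy − (Σx)(Σy) = 13·683 − (65)(127) = 624
Denominator: √[(nΣx²−(Σx)²)(nΣy²−(Σy)²)]
  nΣx²−(Σx)² = 13·369 − 4225 = 572;  nΣy²−(Σy)² = 13·1299 − 16129 = 758
  √(572·758) = √433576 = 658.4649
r = 624 / 658.4649 = 0.9477

0.9477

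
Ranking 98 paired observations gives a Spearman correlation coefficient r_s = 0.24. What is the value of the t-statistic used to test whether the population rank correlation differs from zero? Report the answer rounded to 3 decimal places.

2.422

t = r_s·√(n−2) / √(1−r_s²) with r_s = 0.24, n = 98
  = 0.24·√96 / √(1 − 0.0576)
  = 0.24·9.797959 / 0.970773
  = 2.351510 / 0.970773 = 2.422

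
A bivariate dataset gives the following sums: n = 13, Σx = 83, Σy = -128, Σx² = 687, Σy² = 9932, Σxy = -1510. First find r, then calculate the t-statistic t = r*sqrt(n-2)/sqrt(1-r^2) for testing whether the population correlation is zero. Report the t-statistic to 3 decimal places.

-2.446

S_xy = nΣxy − ΣxΣy = 13·(-1510) − 83·(-128) = -19630 − (-10624) = -9006
S_xx = nΣx² − (Σx)² = 13·687 − 83² = 8931 − 6889 = 2042
S_yy = nΣy² − (Σy)² = 13·9932 − (-128)² = 129116 − 16384 = 112732
r = S_xy / √(S_xx·S_yy) = -9006 / √(2042·112732) = -9006 / √230198744 = -9006 / 15172.3019 = -0.5936
t = r·√(n−2)/√(1−r²) = -0.5936·√11 / √(1−0.352361) = -1.968748 / 0.804760 = -2.446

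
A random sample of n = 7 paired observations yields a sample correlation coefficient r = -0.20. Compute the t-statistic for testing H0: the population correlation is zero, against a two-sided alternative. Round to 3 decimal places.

1 − r² = 1 − 0.0400 = 0.9600;  √(1−r²) = 0.979796
√(n−2) = √5 = 2.236068
t = r·√(n−2)/√(1−r²) = -0.20 · 2.236068 / 0.979796 = -0.456

-0.456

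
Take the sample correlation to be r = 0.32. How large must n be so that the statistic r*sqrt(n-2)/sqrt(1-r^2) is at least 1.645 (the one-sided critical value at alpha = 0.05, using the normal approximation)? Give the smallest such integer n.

26

r√(n−2)/√(1−r²) ≥ 1.645  ⇔  n−2 ≥ (1.645)²·(1−r²)/r²
(1−r²)/r² = (1−0.1024)/0.1024 = 8.7656
n ≥ 2 + 2.706025·8.7656 = 2 + 23.7199 = 25.7199
⌈25.7199⌉ = 26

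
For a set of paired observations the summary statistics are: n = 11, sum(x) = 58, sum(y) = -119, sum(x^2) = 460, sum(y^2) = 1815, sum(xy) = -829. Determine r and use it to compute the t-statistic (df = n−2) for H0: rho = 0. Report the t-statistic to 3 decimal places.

S_xy = nΣxy − ΣxΣy = 11·(-829) − 58·(-119) = -9119 − (-6902) = -2217
S_xx = nΣx² − (Σx)² = 11·460 − 58² = 5060 − 3364 = 1696
S_yy = nΣy² − (Σy)² = 11·1815 − (-119)² = 19965 − 14161 = 5804
r = S_xy / √(S_xx·S_yy) = -2217 / √(1696·5804) = -2217 / √9843584 = -2217 / 3137.4486 = -0.7066
t = r·√(n−2)/√(1−r²) = -0.7066·√9 / √(1−0.499284) = -2.119800 / 0.707613 = -2.996

-2.996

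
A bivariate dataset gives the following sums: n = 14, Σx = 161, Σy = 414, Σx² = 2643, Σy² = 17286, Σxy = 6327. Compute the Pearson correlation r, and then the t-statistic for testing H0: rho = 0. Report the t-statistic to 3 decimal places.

4.372

S_xy = nΣxy − ΣxΣy = 14·6327 − 161·414 = 88578 − 66654 = 21924
S_xx = nΣx² − (Σx)² = 14·2643 − 161² = 37002 − 25921 = 11081
S_yy = nΣy² − (Σy)² = 14·17286 − 414² = 242004 − 171396 = 70608
r = S_xy / √(S_xx·S_yy) = 21924 / √(11081·70608) = 21924 / √782407248 = 21924 / 27971.5435 = 0.7838
t = r·√(n−2)/√(1−r²) = 0.7838·√12 / √(1−0.614342) = 2.715163 / 0.621014 = 4.372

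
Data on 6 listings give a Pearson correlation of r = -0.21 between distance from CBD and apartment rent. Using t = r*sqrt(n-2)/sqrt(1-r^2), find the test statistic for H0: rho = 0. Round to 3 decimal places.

1 − r² = 1 − 0.0441 = 0.9559;  √(1−r²) = 0.977701
√(n−2) = √4 = 2.000000
t = r·√(n−2)/√(1−r²) = -0.21 · 2.000000 / 0.977701 = -0.430

-0.430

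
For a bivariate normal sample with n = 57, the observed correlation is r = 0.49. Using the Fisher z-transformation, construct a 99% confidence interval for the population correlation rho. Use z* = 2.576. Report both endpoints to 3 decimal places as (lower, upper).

(0.183, 0.710)

z_r = atanh(0.49) = 0.536060;  SE = 1/√(n−3) = 1/√54 = 0.136083
z-limits: 0.536060 ± 2.576·0.136083 = 0.536060 ± 0.350550 = [0.185510, 0.886610]
ρ-limits: (tanh 0.185510, tanh 0.886610) = (0.183, 0.710)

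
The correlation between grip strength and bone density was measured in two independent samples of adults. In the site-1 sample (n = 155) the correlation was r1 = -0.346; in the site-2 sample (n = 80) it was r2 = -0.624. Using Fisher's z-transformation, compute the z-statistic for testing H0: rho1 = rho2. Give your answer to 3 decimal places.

2.650

Fisher z-transforms: z1 = atanh(-0.346) = -0.360893, z2 = atanh(-0.624) = -0.731529; difference d = 0.370636
Var(d) = 1/152 + 1/77 = 0.0065789 + 0.0129870 = 0.0195659
z = d/√Var(d) = 0.370636 / √0.0195659 = 0.370636 / 0.139878 = 2.650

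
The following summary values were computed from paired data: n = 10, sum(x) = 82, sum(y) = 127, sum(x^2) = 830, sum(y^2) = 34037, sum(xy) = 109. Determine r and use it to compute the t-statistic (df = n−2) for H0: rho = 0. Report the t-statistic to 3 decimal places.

Numerator: nΣxy − (Σx)(Σy) = 10·109 − (82)(127) = -9324
Denominator: √[(nΣx²−(Σx)²)(nΣy²−(Σy)²)]
  nΣx²−(Σx)² = 10·830 − 6724 = 1576;  nΣy²−(Σy)² = 10·34037 − 16129 = 324241
  √(1576·324241) = √511003816 = 22605.3935
r = -9324 / 22605.3935 = -0.4125
t = r·√(n−2)/√(1−r²) = -0.4125·√8 / √(1−0.170156) = -1.166726 / 0.910958 = -1.281

-1.281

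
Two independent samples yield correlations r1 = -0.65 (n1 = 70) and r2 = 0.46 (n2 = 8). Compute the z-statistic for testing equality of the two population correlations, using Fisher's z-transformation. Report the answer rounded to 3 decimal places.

Fisher z-transforms: z1 = atanh(-0.65) = -0.775299, z2 = atanh(0.46) = 0.497311; difference d = -1.272610
Var(d) = 1/67 + 1/5 = 0.0149254 + 0.2000000 = 0.2149254
z = d/√Var(d) = -1.272610 / √0.2149254 = -1.272610 / 0.463600 = -2.745

-2.745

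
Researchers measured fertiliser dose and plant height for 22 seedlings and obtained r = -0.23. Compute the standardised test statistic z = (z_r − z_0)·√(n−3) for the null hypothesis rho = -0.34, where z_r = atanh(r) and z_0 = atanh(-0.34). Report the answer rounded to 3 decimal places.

z_r = atanh(-0.23) = -0.234189,  z_0 = atanh(-0.34) = -0.354093
SE = 1/√(n−3) = 1/√19 = 0.229416
z = (z_r − z_0)/SE = (-0.234189 − (-0.354093)) / 0.229416 = 0.119904 / 0.229416 = 0.523

0.523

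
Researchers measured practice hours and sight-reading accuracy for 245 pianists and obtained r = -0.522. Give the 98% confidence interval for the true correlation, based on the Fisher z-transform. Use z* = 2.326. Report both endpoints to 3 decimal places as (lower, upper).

Fisher z: z_r = atanh(r) = ½·ln((1+(-0.522))/(1−(-0.522))) = -0.579085
SE(z) = 1/√(n−3) = 1/√242 = 0.064282
98% ⇒ z* = 2.326; margin = 2.326·0.064282 = 0.149520
CI on z-scale: (-0.728605, -0.429565)
Back-transform: tanh(-0.728605) = -0.622211, tanh(-0.429565) = -0.404958

(-0.622, -0.405)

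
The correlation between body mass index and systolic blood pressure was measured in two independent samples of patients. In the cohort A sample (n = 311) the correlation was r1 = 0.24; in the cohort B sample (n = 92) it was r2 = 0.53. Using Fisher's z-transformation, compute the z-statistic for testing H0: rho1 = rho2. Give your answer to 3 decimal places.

z1 = atanh(0.24) = 0.244774,  z2 = atanh(0.53) = 0.590145
SE = √(1/(n1−3) + 1/(n2−3)) = √(1/308 + 1/89) = √(0.0032468 + 0.0112360) = √0.0144828 = 0.120345
z = (z1 − z2)/SE = (0.244774 − 0.590145) / 0.120345 = -0.345371 / 0.120345 = -2.870

-2.870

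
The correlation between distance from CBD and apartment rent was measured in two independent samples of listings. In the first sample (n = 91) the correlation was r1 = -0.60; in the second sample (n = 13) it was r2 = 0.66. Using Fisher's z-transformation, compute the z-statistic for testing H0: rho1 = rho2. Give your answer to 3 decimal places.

-4.453

Fisher z-transforms: z1 = atanh(-0.60) = -0.693147, z2 = atanh(0.66) = 0.792814; difference d = -1.485961
Var(d) = 1/88 + 1/10 = 0.0113636 + 0.1000000 = 0.1113636
z = d/√Var(d) = -1.485961 / √0.1113636 = -1.485961 / 0.333712 = -4.453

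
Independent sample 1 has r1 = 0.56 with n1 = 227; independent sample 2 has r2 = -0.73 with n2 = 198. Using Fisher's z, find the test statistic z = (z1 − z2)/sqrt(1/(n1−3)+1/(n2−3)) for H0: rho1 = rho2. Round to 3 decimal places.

z1 = atanh(0.56) = 0.632833,  z2 = atanh(-0.73) = -0.928727
SE = √(1/(n1−3) + 1/(n2−3)) = √(1/224 + 1/195) = √(0.0044643 + 0.0051282) = √0.0095925 = 0.097941
z = (z1 − z2)/SE = (0.632833 − (-0.928727)) / 0.097941 = 1.561560 / 0.097941 = 15.944

15.944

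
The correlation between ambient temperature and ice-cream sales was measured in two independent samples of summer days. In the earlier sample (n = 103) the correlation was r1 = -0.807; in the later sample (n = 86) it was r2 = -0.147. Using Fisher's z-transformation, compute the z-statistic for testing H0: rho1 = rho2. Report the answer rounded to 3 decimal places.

-6.535

z1 = atanh(-0.807) = -1.118367,  z2 = atanh(-0.147) = -0.148073
SE = √(1/(n1−3) + 1/(n2−3)) = √(1/100 + 1/83) = √(0.0100000 + 0.0120482) = √0.0220482 = 0.148486
z = (z1 − z2)/SE = (-1.118367 − (-0.148073)) / 0.148486 = -0.970294 / 0.148486 = -6.535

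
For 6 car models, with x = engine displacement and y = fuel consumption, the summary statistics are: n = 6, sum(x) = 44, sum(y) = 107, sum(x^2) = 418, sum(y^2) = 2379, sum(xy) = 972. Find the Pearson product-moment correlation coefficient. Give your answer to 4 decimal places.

Numerator: nΣxy − (Σx)(Σy) = 6·972 − (44)(107) = 1124
Denominator: √[(nΣx²−(Σx)²)(nΣy²−(Σy)²)]
  nΣx²−(Σx)² = 6·418 − 1936 = 572;  nΣy²−(Σy)² = 6·2379 − 11449 = 2825
  √(572·2825) = √1615900 = 1271.1806
r = 1124 / 1271.1806 = 0.8842

0.8842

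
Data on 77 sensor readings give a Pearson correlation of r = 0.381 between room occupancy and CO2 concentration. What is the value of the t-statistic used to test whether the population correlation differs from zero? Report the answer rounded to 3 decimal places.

t = r·√(n−2) / √(1−r²) with r = 0.381, n = 77
  = 0.381·√75 / √(1 − 0.145161)
  = 0.381·8.660254 / 0.924575
  = 3.299557 / 0.924575 = 3.569

3.569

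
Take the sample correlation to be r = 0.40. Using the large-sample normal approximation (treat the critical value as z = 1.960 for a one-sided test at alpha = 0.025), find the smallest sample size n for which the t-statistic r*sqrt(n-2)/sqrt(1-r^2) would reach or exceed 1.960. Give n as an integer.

r√(n−2)/√(1−r²) ≥ 1.960  ⇔  n−2 ≥ (1.960)²·(1−r²)/r²
(1−r²)/r² = (1−0.1600)/0.1600 = 5.2500
n ≥ 2 + 3.8416·5.2500 = 2 + 20.1684 = 22.1684
⌈22.1684⌉ = 23

23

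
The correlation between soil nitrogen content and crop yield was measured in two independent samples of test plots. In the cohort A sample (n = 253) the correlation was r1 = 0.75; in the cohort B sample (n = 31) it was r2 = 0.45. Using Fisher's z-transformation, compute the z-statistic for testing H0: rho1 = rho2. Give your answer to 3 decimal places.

Fisher z-transforms: z1 = atanh(0.75) = 0.972955, z2 = atanh(0.45) = 0.484700; difference d = 0.488255
Var(d) = 1/250 + 1/28 = 0.0040000 + 0.0357143 = 0.0397143
z = d/√Var(d) = 0.488255 / √0.0397143 = 0.488255 / 0.199284 = 2.450

2.450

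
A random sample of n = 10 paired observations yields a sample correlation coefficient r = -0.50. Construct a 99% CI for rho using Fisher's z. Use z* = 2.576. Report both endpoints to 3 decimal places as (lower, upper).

z_r = atanh(-0.50) = -0.549306;  SE = 1/√(n−3) = 1/√7 = 0.377964
z-limits: -0.549306 ± 2.576·0.377964 = -0.549306 ± 0.973635 = [-1.522941, 0.424329]
ρ-limits: (tanh -1.522941, tanh 0.424329) = (-0.909, 0.401)

(-0.909, 0.401)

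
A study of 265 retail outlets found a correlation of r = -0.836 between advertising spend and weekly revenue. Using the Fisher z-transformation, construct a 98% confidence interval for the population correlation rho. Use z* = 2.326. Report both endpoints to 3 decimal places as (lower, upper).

Fisher z: z_r = atanh(r) = ½·ln((1+(-0.836))/(1−(-0.836))) = -1.207739
SE(z) = 1/√(n−3) = 1/√262 = 0.061780
98% ⇒ z* = 2.326; margin = 2.326·0.061780 = 0.143700
CI on z-scale: (-1.351439, -1.064039)
Back-transform: tanh(-1.351439) = -0.874393, tanh(-1.064039) = -0.787205

(-0.874, -0.787)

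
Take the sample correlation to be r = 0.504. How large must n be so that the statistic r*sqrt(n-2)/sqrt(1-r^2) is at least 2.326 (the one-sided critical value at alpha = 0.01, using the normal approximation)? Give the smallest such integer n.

r√(n−2)/√(1−r²) ≥ 2.326  ⇔  n−2 ≥ (2.326)²·(1−r²)/r²
(1−r²)/r² = (1−0.254016)/0.254016 = 2.9368
n ≥ 2 + 5.410276·2.9368 = 2 + 15.8889 = 17.8889
⌈17.8889⌉ = 18

18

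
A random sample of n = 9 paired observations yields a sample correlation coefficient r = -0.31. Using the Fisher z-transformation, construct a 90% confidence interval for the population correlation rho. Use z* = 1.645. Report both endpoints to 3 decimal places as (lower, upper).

Fisher z: z_r = atanh(r) = ½·ln((1+(-0.31))/(1−(-0.31))) = -0.320545
SE(z) = 1/√(n−3) = 1/√6 = 0.408248
90% ⇒ z* = 1.645; margin = 1.645·0.408248 = 0.671568
CI on z-scale: (-0.992113, 0.351023)
Back-transform: tanh(-0.992113) = -0.758262, tanh(0.351023) = 0.337282

(-0.758, 0.337)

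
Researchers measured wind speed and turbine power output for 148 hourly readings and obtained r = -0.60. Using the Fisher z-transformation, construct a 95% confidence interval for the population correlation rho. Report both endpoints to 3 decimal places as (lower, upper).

Fisher z: z_r = atanh(r) = ½·ln((1+(-0.60))/(1−(-0.60))) = -0.693147
SE(z) = 1/√(n−3) = 1/√145 = 0.083045
95% ⇒ z* = 1.960; margin = 1.960·0.083045 = 0.162768
CI on z-scale: (-0.855915, -0.530379)
Back-transform: tanh(-0.855915) = -0.694147, tanh(-0.530379) = -0.485671

(-0.694, -0.486)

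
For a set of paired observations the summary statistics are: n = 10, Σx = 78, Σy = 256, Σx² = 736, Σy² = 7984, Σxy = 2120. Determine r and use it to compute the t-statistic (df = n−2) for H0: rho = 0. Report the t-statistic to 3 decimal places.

S_xy = nΣxy − ΣxΣy = 10·2120 − 78·256 = 21200 − 19968 = 1232
S_xx = nΣx² − (Σx)² = 10·736 − 78² = 7360 − 6084 = 1276
S_yy = nΣy² − (Σy)² = 10·7984 − 256² = 79840 − 65536 = 14304
r = S_xy / √(S_xx·S_yy) = 1232 / √(1276·14304) = 1232 / √18251904 = 1232 / 4272.2247 = 0.2884
t = r·√(n−2)/√(1−r²) = 0.2884·√8 / √(1−0.083175) = 0.815718 / 0.957510 = 0.852

0.852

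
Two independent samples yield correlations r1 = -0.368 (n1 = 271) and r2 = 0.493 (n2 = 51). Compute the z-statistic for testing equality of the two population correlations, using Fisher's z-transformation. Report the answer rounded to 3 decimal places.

-5.909

z1 = atanh(-0.368) = -0.386108,  z2 = atanh(0.493) = 0.540016
SE = √(1/(n1−3) + 1/(n2−3)) = √(1/268 + 1/48) = √(0.0037313 + 0.0208333) = √0.0245646 = 0.156731
z = (z1 − z2)/SE = (-0.386108 − 0.540016) / 0.156731 = -0.926124 / 0.156731 = -5.909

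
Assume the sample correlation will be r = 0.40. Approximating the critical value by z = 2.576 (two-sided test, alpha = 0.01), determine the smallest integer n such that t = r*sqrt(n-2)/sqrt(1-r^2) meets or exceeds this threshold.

Need r·√(n−2)/√(1−r²) ≥ 2.576
√(n−2) ≥ 2.576·√(1−0.1600) / 0.40 = 2.576·0.916515 / 0.40 = 5.9024
n−2 ≥ 34.8383  ⇒  n ≥ 36.8383
Smallest integer n = 37

37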